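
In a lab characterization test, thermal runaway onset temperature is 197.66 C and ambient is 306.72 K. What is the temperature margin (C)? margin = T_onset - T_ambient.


Convert: T_ambient = 306.72 K = 33.57 C
margin = 197.66 - 33.57 = 164.09 C

164.09 C


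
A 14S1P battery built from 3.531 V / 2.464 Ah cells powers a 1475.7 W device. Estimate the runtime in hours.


Step 1: E_pack = Ns * V_cell * Np * C_cell = 14 * 3.531 * 1 * 2.464 = 121.81 Wh
Step 2: t = E_pack / P = 121.81 / 1475.7 = 0.08254 hr

0.08254 hr


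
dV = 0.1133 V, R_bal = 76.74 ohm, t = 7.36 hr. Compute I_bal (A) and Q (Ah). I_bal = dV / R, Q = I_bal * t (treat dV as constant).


First, Ohm's law: I_bal = 0.1133 V / 76.74 ohm = 0.0014764 A
Then Q = I * t = 0.0014764 A * 7.36 hr = 0.01087 Ah

I=0.0014764 A, Q=0.01087 Ah


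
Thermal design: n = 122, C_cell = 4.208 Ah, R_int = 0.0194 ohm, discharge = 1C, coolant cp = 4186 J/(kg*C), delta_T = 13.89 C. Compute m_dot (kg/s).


Step 1: I = 1 * 4.208 = 4.208 A
Step 2: Q_cell = I^2 * R = 4.208^2 * 0.0194 = 0.34352 W
Step 3: Q_total = 122 * 0.34352 = 41.909 W
Step 4: m_dot = Q_total / (cp * dT) = 41.909 / (4186 * 13.89) = 7.208e-04 kg/s

7.208e-04 kg/s


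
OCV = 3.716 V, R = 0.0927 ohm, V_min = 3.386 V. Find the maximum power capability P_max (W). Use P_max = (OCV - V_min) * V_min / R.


dV = OCV - V_min = 0.33 V (so I_max = dV / R)
P_max = dV * V_min / R = 0.33 * 3.386 / 0.0927 = 12.05 W

12.05 W


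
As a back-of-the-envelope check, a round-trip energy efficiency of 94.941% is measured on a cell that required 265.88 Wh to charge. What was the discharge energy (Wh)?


E_dis = eta/100 * E_chg = 94.941/100 * 265.88 = 252.4 Wh

252.4 Wh


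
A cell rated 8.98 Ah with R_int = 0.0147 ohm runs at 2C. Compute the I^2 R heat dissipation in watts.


Step 1: I = C_rate * capacity = 2 * 8.98 = 17.96 A
Step 2: Q = I^2 * R = 17.96^2 * 0.0147 = 322.56 * 0.0147 = 4.742 W

4.742 W


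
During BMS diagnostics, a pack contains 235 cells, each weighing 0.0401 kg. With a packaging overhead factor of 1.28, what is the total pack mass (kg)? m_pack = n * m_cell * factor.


Cell mass sum = 235 * 0.0401 = 9.4235 kg
With overhead 1.28: m_pack = 9.4235 * 1.28 = 12.06 kg

12.06 kg


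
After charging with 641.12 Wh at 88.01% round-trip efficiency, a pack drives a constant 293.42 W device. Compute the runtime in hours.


Step 1: E_discharge = eta/100 * E_charge = 88.01/100 * 641.12 = 564.25 Wh
Step 2: t = E_discharge / P = 564.25 / 293.42 = 1.923 hr

1.923 hr


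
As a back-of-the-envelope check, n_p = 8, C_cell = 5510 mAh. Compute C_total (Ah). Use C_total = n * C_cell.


Convert: C_cell = 5510 mAh = 5.51 Ah
C_total = 8 * 5.51 = 44.08 Ah

44.08 Ah


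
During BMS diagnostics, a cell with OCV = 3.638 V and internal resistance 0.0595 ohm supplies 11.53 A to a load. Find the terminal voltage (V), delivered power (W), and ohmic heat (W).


Step 1: V_terminal = OCV - I*R = 3.638 - 11.53 * 0.0595 = 2.952 V
Step 2: P_out = V_terminal * I = 2.952 * 11.53 = 34.04 W
Step 3: Q = I^2 * R = 11.53^2 * 0.0595 = 7.910 W

V=2.952 V, P=34.04 W, Q=7.910 W


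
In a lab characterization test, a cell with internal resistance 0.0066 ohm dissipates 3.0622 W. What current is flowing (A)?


I = sqrt(Q / R) = sqrt(3.0622 / 0.0066) = sqrt(463.97) = 21.54 A

21.54 A


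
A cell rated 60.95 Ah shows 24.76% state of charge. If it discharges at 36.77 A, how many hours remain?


Step 1: remaining = SOC/100 * C_total = 24.76/100 * 60.95 = 15.091 Ah
Step 2: t = remaining / I = 15.091 / 36.77 = 0.4104 hr

0.4104 hr


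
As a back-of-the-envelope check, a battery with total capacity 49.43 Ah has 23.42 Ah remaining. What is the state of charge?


SOC% = 23.42 / 49.43 * 100 = 47.38%

47.38%


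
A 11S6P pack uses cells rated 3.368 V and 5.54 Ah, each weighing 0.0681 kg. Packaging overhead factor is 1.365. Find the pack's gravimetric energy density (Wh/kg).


Step 1: V_pack = 11 * 3.368 = 37.048 V
Step 2: C_pack = 6 * 5.54 = 33.24 Ah
Step 3: E_pack = V_pack * C_pack = 37.048 * 33.24 = 1231.5 Wh
Step 4: m_pack = 11 * 6 * 0.0681 * 1.365 = 6.1351 kg
Step 5: ED = E_pack / m_pack = 1231.5 / 6.1351 = 200.7 Wh/kg

200.7 Wh/kg


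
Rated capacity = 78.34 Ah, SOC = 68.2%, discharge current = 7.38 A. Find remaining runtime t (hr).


Step 1: remaining = SOC/100 * C_total = 68.2/100 * 78.34 = 53.428 Ah
Step 2: t = remaining / I = 53.428 / 7.38 = 7.240 hr

7.240 hr


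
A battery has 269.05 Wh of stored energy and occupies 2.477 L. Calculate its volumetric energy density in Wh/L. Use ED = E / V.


ED = E / V = 269.05 / 2.477 = 108.6 Wh/L

108.6 Wh/L


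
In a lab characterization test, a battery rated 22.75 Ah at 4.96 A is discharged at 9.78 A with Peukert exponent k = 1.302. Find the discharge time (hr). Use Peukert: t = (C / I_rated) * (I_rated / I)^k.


t_rated = C / I_rated = 22.75 / 4.96 = 4.5867 hr
(I_rated/I)^k = (0.50716)^1.302 = 0.41314
t = t_rated * (I_rated/I)^k = 4.5867 * 0.41314 = 1.895 hr

1.895 hr


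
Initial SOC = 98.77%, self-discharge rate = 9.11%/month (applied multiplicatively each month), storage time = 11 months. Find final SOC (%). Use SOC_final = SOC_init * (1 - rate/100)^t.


Monthly retention factor = 1 - 9.11/100 = 0.9089
Over 11 months: factor^11 = 0.34969
SOC_final = 98.77 * 0.34969 = 34.54%

34.54%


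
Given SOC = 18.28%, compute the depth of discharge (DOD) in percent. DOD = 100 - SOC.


DOD = 100 - SOC = 100 - 18.28 = 81.72%

81.72%


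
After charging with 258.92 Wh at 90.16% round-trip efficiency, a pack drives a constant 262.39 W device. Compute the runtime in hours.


Step 1: E_discharge = eta/100 * E_charge = 90.16/100 * 258.92 = 233.44 Wh
Step 2: t = E_discharge / P = 233.44 / 262.39 = 0.8897 hr

0.8897 hr


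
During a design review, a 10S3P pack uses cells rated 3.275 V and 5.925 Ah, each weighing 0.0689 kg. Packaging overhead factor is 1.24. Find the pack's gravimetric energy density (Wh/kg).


Step 1: V_pack = 10 * 3.275 = 32.75 V
Step 2: C_pack = 3 * 5.925 = 17.775 Ah
Step 3: E_pack = V_pack * C_pack = 32.75 * 17.775 = 582.13 Wh
Step 4: m_pack = 10 * 3 * 0.0689 * 1.24 = 2.5631 kg
Step 5: ED = E_pack / m_pack = 582.13 / 2.5631 = 227.1 Wh/kg

227.1 Wh/kg


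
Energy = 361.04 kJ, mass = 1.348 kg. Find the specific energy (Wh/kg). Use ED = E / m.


Convert: E = 361.04 kJ = 100.29 Wh
ED = E / m = 100.29 / 1.348 = 74.40 Wh/kg

74.40 Wh/kg


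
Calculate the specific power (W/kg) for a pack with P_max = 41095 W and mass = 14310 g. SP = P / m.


Convert: m = 14310 g = 14.31 kg
SP = P / m = 41095 / 14.31 = 2872 W/kg

2872 W/kg


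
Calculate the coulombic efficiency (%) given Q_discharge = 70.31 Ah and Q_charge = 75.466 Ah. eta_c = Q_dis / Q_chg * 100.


eta_c = Q_dis / Q_chg * 100 = 70.31 / 75.466 * 100 = 93.17%

93.17%


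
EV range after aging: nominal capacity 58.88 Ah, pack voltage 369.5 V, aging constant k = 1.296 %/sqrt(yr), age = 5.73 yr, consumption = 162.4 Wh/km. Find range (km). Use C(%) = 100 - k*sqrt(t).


Step 1: capacity retention = 100 - 1.296 * sqrt(5.73) = 100 - 1.296 * 2.3937 = 96.898%
Step 2: C_now = 58.88 * 96.898/100 = 57.054 Ah
Step 3: E_pack = V * C_now = 369.5 * 57.054 = 21081 Wh
Step 4: range = E_pack / consumption = 21081 / 162.4 = 129.8 km

129.8 km


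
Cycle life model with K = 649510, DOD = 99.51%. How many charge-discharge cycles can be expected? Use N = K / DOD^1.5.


DOD^1.5 = 992.66
N = K / DOD^1.5 = 649510 / 992.66 = 654.3

654.3 cycles


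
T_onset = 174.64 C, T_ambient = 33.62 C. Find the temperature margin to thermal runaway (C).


margin = T_onset - T_ambient = 174.64 - 33.62 = 141.02 C

141.02 C


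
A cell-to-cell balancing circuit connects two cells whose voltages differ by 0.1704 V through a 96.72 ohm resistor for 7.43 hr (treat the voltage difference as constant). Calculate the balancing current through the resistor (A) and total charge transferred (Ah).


I_bal = dV / R = 0.1704 / 96.72 = 0.0017618 A
Q = I_bal * t = 0.0017618 * 7.43 = 0.01309 Ah

I=0.0017618 A, Q=0.01309 Ah


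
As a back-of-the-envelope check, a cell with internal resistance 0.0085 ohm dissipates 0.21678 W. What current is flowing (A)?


I = sqrt(Q / R) = sqrt(0.21678 / 0.0085) = sqrt(25.504) = 5.050 A

5.050 A


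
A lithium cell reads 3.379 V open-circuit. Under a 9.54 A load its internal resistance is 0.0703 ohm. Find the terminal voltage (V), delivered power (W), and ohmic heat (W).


Step 1: V_terminal = OCV - I*R = 3.379 - 9.54 * 0.0703 = 2.7083 V
Step 2: P_out = V_terminal * I = 2.7083 * 9.54 = 25.84 W
Step 3: Q = I^2 * R = 9.54^2 * 0.0703 = 6.398 W

V=2.7083 V, P=25.84 W, Q=6.398 W


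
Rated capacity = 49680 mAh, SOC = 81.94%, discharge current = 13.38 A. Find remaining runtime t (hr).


Convert: C_total = 49680 mAh = 49.68 Ah
Step 1: remaining = SOC/100 * C_total = 81.94/100 * 49.68 = 40.708 Ah
Step 2: t = remaining / I = 40.708 / 13.38 = 3.042 hr

3.042 hr


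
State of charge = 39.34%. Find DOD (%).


DOD = 100 - SOC = 100 - 39.34 = 60.66%

60.66%


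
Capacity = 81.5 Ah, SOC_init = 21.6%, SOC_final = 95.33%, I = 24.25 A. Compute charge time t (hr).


delta_Ah = 81.5 * (95.33 - 21.6) / 100 = 60.09 Ah
t = delta_Ah / I = 60.09 / 24.25 = 2.478 hr

2.478 hr


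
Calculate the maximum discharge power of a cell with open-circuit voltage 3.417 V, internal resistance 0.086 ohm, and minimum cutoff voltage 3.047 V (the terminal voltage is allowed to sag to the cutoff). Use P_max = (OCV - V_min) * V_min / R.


dV = OCV - V_min = 0.37 V (so I_max = dV / R)
P_max = dV * V_min / R = 0.37 * 3.047 / 0.086 = 13.11 W

13.11 W


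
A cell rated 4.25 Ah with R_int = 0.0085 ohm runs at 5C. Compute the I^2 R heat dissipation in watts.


Step 1: I = C_rate * capacity = 5 * 4.25 = 21.25 A
Step 2: Q = I^2 * R = 21.25^2 * 0.0085 = 451.56 * 0.0085 = 3.838 W

3.838 W


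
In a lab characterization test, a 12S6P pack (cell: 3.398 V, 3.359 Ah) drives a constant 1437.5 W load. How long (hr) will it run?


Step 1: E_pack = Ns * V_cell * Np * C_cell = 12 * 3.398 * 6 * 3.359 = 821.8 Wh
Step 2: t = E_pack / P = 821.8 / 1437.5 = 0.5717 hr

0.5717 hr


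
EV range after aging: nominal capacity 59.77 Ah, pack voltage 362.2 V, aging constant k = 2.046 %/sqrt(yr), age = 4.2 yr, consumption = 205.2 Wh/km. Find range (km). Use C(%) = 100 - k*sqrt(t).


Step 1: capacity retention = 100 - 2.046 * sqrt(4.2) = 100 - 2.046 * 2.0494 = 95.807%
Step 2: C_now = 59.77 * 95.807/100 = 57.264 Ah
Step 3: E_pack = V * C_now = 362.2 * 57.264 = 20741 Wh
Step 4: range = E_pack / consumption = 20741 / 205.2 = 101.1 km

101.1 km


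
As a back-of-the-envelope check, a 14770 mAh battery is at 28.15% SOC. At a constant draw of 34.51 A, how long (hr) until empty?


Convert: C_total = 14770 mAh = 14.77 Ah
Step 1: remaining = SOC/100 * C_total = 28.15/100 * 14.77 = 4.1578 Ah
Step 2: t = remaining / I = 4.1578 / 34.51 = 0.1205 hr

0.1205 hr


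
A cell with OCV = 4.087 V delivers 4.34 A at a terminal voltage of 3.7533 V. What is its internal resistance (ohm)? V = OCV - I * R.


R = (OCV - V) / I = (4.087 - 3.7533) / 4.34 = 0.07689 ohm

0.07689 ohm


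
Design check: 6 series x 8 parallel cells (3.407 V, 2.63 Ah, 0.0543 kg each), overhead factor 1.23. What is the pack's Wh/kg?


Step 1: V_pack = 6 * 3.407 = 20.442 V
Step 2: C_pack = 8 * 2.63 = 21.04 Ah
Step 3: E_pack = V_pack * C_pack = 20.442 * 21.04 = 430.1 Wh
Step 4: m_pack = 6 * 8 * 0.0543 * 1.23 = 3.2059 kg
Step 5: ED = E_pack / m_pack = 430.1 / 3.2059 = 134.2 Wh/kg

134.2 Wh/kg


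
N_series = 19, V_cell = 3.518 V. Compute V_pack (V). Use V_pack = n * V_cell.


V_pack = n * V_cell = 19 * 3.518 = 66.842 V

66.842 V


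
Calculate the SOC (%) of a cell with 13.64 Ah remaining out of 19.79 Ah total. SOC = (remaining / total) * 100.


SOC% = 13.64 / 19.79 * 100 = 68.92%

68.92%


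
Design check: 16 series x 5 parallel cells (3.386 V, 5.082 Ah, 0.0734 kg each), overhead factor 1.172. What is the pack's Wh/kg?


Step 1: V_pack = 16 * 3.386 = 54.176 V
Step 2: C_pack = 5 * 5.082 = 25.41 Ah
Step 3: E_pack = V_pack * C_pack = 54.176 * 25.41 = 1376.6 Wh
Step 4: m_pack = 16 * 5 * 0.0734 * 1.172 = 6.882 kg
Step 5: ED = E_pack / m_pack = 1376.6 / 6.882 = 200.0 Wh/kg

200.0 Wh/kg


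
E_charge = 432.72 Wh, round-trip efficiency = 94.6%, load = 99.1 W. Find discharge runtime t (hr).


Step 1: E_discharge = eta/100 * E_charge = 94.6/100 * 432.72 = 409.35 Wh
Step 2: t = E_discharge / P = 409.35 / 99.1 = 4.131 hr

4.131 hr


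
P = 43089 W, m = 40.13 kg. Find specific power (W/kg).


Specific power = 43089 W / 40.13 kg = 1074 W/kg

1074 W/kg


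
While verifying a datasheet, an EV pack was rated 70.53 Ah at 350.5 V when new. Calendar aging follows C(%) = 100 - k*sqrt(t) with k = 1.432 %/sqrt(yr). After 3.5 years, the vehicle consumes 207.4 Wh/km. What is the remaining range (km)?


Step 1: capacity retention = 100 - 1.432 * sqrt(3.5) = 100 - 1.432 * 1.8708 = 97.321%
Step 2: C_now = 70.53 * 97.321/100 = 68.641 Ah
Step 3: E_pack = V * C_now = 350.5 * 68.641 = 24059 Wh
Step 4: range = E_pack / consumption = 24059 / 207.4 = 116.0 km

116.0 km


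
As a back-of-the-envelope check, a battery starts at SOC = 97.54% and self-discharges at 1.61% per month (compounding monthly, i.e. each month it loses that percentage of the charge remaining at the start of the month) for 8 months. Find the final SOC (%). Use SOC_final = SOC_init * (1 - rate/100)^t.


decay = (1 - 1.61/100)^8 = 0.87823
SOC_final = 97.54 * 0.87823 = 85.66%

85.66%


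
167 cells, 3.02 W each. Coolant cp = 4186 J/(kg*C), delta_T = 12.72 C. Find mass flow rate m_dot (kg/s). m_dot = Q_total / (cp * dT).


Q_total = 167 * 3.02 = 504.34 W
m_dot = Q_total / (cp * dT) = 504.34 / (4186 * 12.72) = 0.009472 kg/s

0.009472 kg/s


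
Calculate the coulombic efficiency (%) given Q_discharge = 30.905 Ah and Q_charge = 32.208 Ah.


eta_c = Q_dis / Q_chg * 100 = 30.905 / 32.208 * 100 = 95.95%

95.95%


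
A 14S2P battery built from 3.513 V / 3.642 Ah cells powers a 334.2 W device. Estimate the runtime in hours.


Step 1: E_pack = Ns * V_cell * Np * C_cell = 14 * 3.513 * 2 * 3.642 = 358.24 Wh
Step 2: t = E_pack / P = 358.24 / 334.2 = 1.072 hr

1.072 hr


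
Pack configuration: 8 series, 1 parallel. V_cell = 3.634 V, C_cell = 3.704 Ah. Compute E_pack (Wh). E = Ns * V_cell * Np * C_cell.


V_pack = 8 * 3.634 = 29.072 V
C_pack = 1 * 3.704 = 3.704 Ah
E = V_pack * C_pack = 29.072 * 3.704 = 107.7 Wh

107.7 Wh


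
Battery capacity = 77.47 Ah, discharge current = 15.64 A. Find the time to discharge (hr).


t = capacity / current = 77.47 / 15.64 = 4.953 hr

4.953 hr


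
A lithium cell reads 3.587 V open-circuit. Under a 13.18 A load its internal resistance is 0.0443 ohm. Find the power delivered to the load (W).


Step 1: V_terminal = OCV - I*R = 3.587 - 13.18 * 0.0443 = 3.0031 V
Step 2: P_out = V_terminal * I = 3.0031 * 13.18 = 39.58 W

39.58 W


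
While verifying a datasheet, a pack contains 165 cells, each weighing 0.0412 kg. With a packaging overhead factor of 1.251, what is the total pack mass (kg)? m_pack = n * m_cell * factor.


m_pack = n * m_cell * overhead = 165 * 0.0412 * 1.251 = 8.504 kg

8.504 kg


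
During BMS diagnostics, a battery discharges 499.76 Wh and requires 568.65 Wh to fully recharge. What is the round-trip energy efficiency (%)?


Round-trip efficiency = 499.76/568.65 * 100% = 87.89%

87.89%


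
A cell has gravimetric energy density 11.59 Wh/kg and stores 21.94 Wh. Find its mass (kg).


m = E / ED = 21.94 / 11.59 = 1.893 kg

1.893 kg


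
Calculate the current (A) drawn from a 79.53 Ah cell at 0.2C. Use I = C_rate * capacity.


At 0.2C: I = 0.2 * 79.53 Ah = 15.906 A

15.906 A


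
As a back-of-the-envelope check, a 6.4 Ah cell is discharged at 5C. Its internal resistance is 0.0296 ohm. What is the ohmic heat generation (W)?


Step 1: I = C_rate * capacity = 5 * 6.4 = 32 A
Step 2: Q = I^2 * R = 32^2 * 0.0296 = 1024 * 0.0296 = 30.31 W

30.31 W


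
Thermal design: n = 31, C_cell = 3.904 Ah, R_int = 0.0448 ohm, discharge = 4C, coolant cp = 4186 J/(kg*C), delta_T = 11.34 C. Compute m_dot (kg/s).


Step 1: I = 4 * 3.904 = 15.616 A
Step 2: Q_cell = I^2 * R = 15.616^2 * 0.0448 = 10.925 W
Step 3: Q_total = 31 * 10.925 = 338.68 W
Step 4: m_dot = Q_total / (cp * dT) = 338.68 / (4186 * 11.34) = 0.007135 kg/s

0.007135 kg/s


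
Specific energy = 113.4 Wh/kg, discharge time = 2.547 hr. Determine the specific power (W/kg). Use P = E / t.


P_specific = E / t = 113.4 / 2.547 = 44.52 W/kg

44.52 W/kg


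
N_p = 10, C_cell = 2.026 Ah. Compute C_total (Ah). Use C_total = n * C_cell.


Parallel capacities add: 10 * 2.026 Ah = 20.26 Ah

20.26 Ah


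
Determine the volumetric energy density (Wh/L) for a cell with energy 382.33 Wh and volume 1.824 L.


Volumetric ED = 382.33 Wh / 1.824 L = 209.6 Wh/L

209.6 Wh/L


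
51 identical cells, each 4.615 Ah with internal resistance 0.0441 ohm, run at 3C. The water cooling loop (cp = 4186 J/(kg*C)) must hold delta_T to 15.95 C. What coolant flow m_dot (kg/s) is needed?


Step 1: I = 3 * 4.615 = 13.845 A
Step 2: Q_cell = I^2 * R = 13.845^2 * 0.0441 = 8.4533 W
Step 3: Q_total = 51 * 8.4533 = 431.12 W
Step 4: m_dot = Q_total / (cp * dT) = 431.12 / (4186 * 15.95) = 0.006457 kg/s

0.006457 kg/s


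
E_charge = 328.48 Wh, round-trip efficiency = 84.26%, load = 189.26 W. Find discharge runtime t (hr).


Step 1: E_discharge = eta/100 * E_charge = 84.26/100 * 328.48 = 276.78 Wh
Step 2: t = E_discharge / P = 276.78 / 189.26 = 1.462 hr

1.462 hr


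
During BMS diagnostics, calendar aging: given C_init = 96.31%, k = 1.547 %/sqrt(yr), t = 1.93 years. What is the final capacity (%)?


sqrt(t) = sqrt(1.93) = 1.3892
C_final = 96.31 - 1.547 * 1.3892 = 94.16%

94.16%


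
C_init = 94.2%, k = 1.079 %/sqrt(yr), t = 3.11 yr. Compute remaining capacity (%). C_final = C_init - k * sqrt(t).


Step 1: sqrt(3.11 yr) = 1.7635
Step 2: drop = 1.079 * 1.7635 = 1.9028
Step 3: C_final = 94.2 - 1.9028 = 92.30%

92.30%


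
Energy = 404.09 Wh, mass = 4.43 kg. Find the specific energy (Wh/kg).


ED = E / m = 404.09 / 4.43 = 91.22 Wh/kg

91.22 Wh/kg


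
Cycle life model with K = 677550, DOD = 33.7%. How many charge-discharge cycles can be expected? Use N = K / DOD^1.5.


DOD^1.5 = 195.63
N = K / DOD^1.5 = 677550 / 195.63 = 3463

3463 cycles


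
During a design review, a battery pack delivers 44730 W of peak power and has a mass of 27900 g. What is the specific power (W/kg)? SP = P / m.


Convert: m = 27900 g = 27.9 kg
SP = P / m = 44730 / 27.9 = 1603 W/kg

1603 W/kg


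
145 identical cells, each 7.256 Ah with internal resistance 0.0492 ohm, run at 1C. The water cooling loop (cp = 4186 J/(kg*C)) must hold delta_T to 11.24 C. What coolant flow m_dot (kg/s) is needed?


Step 1: I = 1 * 7.256 = 7.256 A
Step 2: Q_cell = I^2 * R = 7.256^2 * 0.0492 = 2.5904 W
Step 3: Q_total = 145 * 2.5904 = 375.61 W
Step 4: m_dot = Q_total / (cp * dT) = 375.61 / (4186 * 11.24) = 0.007983 kg/s

0.007983 kg/s


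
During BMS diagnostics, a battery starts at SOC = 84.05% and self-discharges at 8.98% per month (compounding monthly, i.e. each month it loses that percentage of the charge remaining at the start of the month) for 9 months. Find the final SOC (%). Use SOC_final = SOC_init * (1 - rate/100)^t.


Monthly retention factor = 1 - 8.98/100 = 0.9102
Over 9 months: factor^9 = 0.42878
SOC_final = 84.05 * 0.42878 = 36.04%

36.04%


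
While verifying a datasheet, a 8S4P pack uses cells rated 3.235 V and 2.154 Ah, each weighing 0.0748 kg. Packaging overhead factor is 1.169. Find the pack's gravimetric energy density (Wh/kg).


Step 1: V_pack = 8 * 3.235 = 25.88 V
Step 2: C_pack = 4 * 2.154 = 8.616 Ah
Step 3: E_pack = V_pack * C_pack = 25.88 * 8.616 = 222.98 Wh
Step 4: m_pack = 8 * 4 * 0.0748 * 1.169 = 2.7981 kg
Step 5: ED = E_pack / m_pack = 222.98 / 2.7981 = 79.69 Wh/kg

79.69 Wh/kg


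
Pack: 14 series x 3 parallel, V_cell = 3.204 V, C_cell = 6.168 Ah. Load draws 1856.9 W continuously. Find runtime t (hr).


Step 1: E_pack = Ns * V_cell * Np * C_cell = 14 * 3.204 * 3 * 6.168 = 830.02 Wh
Step 2: t = E_pack / P = 830.02 / 1856.9 = 0.4470 hr

0.4470 hr


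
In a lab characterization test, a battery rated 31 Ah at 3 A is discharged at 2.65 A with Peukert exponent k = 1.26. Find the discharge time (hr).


t_rated = C / I_rated = 31 / 3 = 10.333 hr
(I_rated/I)^k = (1.1321)^1.26 = 1.1692
t = t_rated * (I_rated/I)^k = 10.333 * 1.1692 = 12.08 hr

12.08 hr


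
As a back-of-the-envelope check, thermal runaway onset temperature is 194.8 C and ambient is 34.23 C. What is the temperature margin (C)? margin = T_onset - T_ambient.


margin = T_onset - T_ambient = 194.8 - 34.23 = 160.57 C

160.57 C


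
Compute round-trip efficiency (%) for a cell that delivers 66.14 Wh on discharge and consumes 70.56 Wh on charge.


eta_e = E_dis / E_chg * 100 = 66.14 / 70.56 * 100 = 93.74%

93.74%


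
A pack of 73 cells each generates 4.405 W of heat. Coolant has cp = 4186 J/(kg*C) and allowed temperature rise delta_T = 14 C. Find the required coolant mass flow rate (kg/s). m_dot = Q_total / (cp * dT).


Step 1: Total heat Q = 73 * 4.405 W = 321.57 W
Step 2: denom = cp * dT = 4186 * 14 = 58604
Step 3: m_dot = 321.57 / 58604 = 0.005487 kg/s

0.005487 kg/s


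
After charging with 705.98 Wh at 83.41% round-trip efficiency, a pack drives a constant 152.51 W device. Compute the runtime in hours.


Step 1: E_discharge = eta/100 * E_charge = 83.41/100 * 705.98 = 588.86 Wh
Step 2: t = E_discharge / P = 588.86 / 152.51 = 3.861 hr

3.861 hr


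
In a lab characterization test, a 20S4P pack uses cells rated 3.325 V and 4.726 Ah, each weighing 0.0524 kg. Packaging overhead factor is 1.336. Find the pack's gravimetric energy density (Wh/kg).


Step 1: V_pack = 20 * 3.325 = 66.5 V
Step 2: C_pack = 4 * 4.726 = 18.904 Ah
Step 3: E_pack = V_pack * C_pack = 66.5 * 18.904 = 1257.1 Wh
Step 4: m_pack = 20 * 4 * 0.0524 * 1.336 = 5.6005 kg
Step 5: ED = E_pack / m_pack = 1257.1 / 5.6005 = 224.5 Wh/kg

224.5 Wh/kg


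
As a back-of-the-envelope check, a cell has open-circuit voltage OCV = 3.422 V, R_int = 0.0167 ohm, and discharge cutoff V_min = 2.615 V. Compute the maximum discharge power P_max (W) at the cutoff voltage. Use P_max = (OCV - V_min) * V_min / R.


P_max = (OCV - V_min) * V_min / R = (3.422 - 2.615) * 2.615 / 0.0167 = 0.807 * 2.615 / 0.0167 = 126.4 W

126.4 W


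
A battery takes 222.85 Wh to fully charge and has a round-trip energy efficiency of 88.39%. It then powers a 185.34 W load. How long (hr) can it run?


Step 1: E_discharge = eta/100 * E_charge = 88.39/100 * 222.85 = 196.98 Wh
Step 2: t = E_discharge / P = 196.98 / 185.34 = 1.063 hr

1.063 hr


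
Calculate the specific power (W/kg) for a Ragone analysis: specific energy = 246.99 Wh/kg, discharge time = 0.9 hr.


Specific power = 246.99 Wh/kg / 0.9 hr = 274.4 W/kg

274.4 W/kg


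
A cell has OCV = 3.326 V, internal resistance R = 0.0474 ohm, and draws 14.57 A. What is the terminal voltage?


IR drop = 14.57 * 0.0474 = 0.69062 V
V = 3.326 - 0.69062 = 2.635 V

2.635 V


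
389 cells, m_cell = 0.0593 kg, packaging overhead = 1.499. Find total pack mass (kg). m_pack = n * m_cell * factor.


m_pack = n * m_cell * overhead = 389 * 0.0593 * 1.499 = 34.58 kg

34.58 kg


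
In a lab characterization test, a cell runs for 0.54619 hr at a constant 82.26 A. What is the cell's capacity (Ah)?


C = I * t = 82.26 * 0.54619 = 44.93 Ah

44.93 Ah


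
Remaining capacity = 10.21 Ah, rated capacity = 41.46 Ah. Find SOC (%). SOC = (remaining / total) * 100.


SOC = (remaining / total) * 100 = (10.21 / 41.46) * 100 = 24.63%

24.63%


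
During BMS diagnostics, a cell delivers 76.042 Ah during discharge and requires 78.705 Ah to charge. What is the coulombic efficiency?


eta_c = Q_dis / Q_chg * 100 = 76.042 / 78.705 * 100 = 96.62%

96.62%


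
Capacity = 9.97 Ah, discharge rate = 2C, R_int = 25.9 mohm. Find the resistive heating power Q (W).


Convert: R = 25.9 mohm = 0.0259 ohm
Step 1: I = C_rate * capacity = 2 * 9.97 = 19.94 A
Step 2: Q = I^2 * R = 19.94^2 * 0.0259 = 397.6 * 0.0259 = 10.30 W

10.30 W


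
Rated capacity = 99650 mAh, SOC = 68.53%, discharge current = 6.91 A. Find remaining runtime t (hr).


Convert: C_total = 99650 mAh = 99.65 Ah
Step 1: remaining = SOC/100 * C_total = 68.53/100 * 99.65 = 68.29 Ah
Step 2: t = remaining / I = 68.29 / 6.91 = 9.883 hr

9.883 hr


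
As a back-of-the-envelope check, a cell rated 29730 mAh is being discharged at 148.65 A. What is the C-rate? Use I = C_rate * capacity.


Convert: capacity = 29730 mAh = 29.73 Ah
C_rate = I / capacity = 148.65 / 29.73 = 5C

5C


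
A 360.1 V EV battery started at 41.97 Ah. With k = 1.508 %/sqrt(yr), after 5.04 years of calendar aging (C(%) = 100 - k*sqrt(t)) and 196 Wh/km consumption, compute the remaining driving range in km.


Step 1: capacity retention = 100 - 1.508 * sqrt(5.04) = 100 - 1.508 * 2.245 = 96.615%
Step 2: C_now = 41.97 * 96.615/100 = 40.549 Ah
Step 3: E_pack = V * C_now = 360.1 * 40.549 = 14602 Wh
Step 4: range = E_pack / consumption = 14602 / 196 = 74.50 km

74.50 km


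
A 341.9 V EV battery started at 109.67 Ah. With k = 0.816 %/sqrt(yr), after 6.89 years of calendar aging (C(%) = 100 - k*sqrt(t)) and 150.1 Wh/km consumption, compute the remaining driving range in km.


Step 1: capacity retention = 100 - 0.816 * sqrt(6.89) = 100 - 0.816 * 2.6249 = 97.858%
Step 2: C_now = 109.67 * 97.858/100 = 107.32 Ah
Step 3: E_pack = V * C_now = 341.9 * 107.32 = 36693 Wh
Step 4: range = E_pack / consumption = 36693 / 150.1 = 244.5 km

244.5 km


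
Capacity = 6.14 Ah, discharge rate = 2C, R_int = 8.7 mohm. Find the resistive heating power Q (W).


Convert: R = 8.7 mohm = 0.0087 ohm
Step 1: I = C_rate * capacity = 2 * 6.14 = 12.28 A
Step 2: Q = I^2 * R = 12.28^2 * 0.0087 = 150.8 * 0.0087 = 1.312 W

1.312 W


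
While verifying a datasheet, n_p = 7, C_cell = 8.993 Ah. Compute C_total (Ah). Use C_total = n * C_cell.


C_total = 7 * 8.993 = 62.951 Ah

62.951 Ah


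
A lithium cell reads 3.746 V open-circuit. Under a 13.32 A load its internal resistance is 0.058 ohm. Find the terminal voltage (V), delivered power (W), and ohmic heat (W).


Step 1: V_terminal = OCV - I*R = 3.746 - 13.32 * 0.058 = 2.9734 V
Step 2: P_out = V_terminal * I = 2.9734 * 13.32 = 39.61 W
Step 3: Q = I^2 * R = 13.32^2 * 0.058 = 10.29 W

V=2.9734 V, P=39.61 W, Q=10.29 W


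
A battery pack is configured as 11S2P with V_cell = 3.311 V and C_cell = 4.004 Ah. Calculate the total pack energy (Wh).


V_pack = 11 * 3.311 = 36.421 V
C_pack = 2 * 4.004 = 8.008 Ah
E = V_pack * C_pack = 36.421 * 8.008 = 291.7 Wh

291.7 Wh


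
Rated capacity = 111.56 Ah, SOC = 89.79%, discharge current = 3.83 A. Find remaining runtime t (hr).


Step 1: remaining = SOC/100 * C_total = 89.79/100 * 111.56 = 100.17 Ah
Step 2: t = remaining / I = 100.17 / 3.83 = 26.15 hr

26.15 hr


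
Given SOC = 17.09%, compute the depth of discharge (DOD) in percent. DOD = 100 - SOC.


DOD = 100 - SOC = 100 - 17.09 = 82.91%

82.91%


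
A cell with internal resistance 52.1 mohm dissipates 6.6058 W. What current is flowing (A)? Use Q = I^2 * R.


Convert: R = 52.1 mohm = 0.0521 ohm
I = sqrt(Q / R) = sqrt(6.6058 / 0.0521) = sqrt(126.79) = 11.26 A

11.26 A


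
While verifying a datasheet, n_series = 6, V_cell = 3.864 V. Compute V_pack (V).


With 6 cells in series at 3.864 V each, V_pack = 23.184 V

23.184 V


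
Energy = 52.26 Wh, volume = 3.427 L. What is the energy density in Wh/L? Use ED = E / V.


ED = E / V = 52.26 / 3.427 = 15.25 Wh/L

15.25 Wh/L


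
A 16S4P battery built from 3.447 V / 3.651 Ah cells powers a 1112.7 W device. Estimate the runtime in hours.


Step 1: E_pack = Ns * V_cell * Np * C_cell = 16 * 3.447 * 4 * 3.651 = 805.44 Wh
Step 2: t = E_pack / P = 805.44 / 1112.7 = 0.7239 hr

0.7239 hr


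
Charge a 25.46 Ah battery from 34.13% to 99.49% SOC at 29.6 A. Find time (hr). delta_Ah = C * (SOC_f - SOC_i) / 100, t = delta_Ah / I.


delta_Ah = 25.46 * (99.49 - 34.13) / 100 = 16.641 Ah
t = delta_Ah / I = 16.641 / 29.6 = 0.5622 hr

0.5622 hr


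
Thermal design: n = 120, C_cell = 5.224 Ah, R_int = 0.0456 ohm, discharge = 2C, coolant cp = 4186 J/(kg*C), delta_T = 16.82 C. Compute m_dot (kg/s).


Step 1: I = 2 * 5.224 = 10.448 A
Step 2: Q_cell = I^2 * R = 10.448^2 * 0.0456 = 4.9777 W
Step 3: Q_total = 120 * 4.9777 = 597.32 W
Step 4: m_dot = Q_total / (cp * dT) = 597.32 / (4186 * 16.82) = 0.008484 kg/s

0.008484 kg/s


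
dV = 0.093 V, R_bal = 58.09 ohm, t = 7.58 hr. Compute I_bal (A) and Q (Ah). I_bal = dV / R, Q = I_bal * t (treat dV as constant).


First, Ohm's law: I_bal = 0.093 V / 58.09 ohm = 0.001601 A
Then Q = I * t = 0.001601 A * 7.58 hr = 0.01214 Ah

I=0.001601 A, Q=0.01214 Ah


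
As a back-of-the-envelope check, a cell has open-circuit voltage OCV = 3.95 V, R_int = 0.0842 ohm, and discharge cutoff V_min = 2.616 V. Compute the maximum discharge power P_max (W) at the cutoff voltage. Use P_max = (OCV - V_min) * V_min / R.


dV = OCV - V_min = 1.334 V (so I_max = dV / R)
P_max = dV * V_min / R = 1.334 * 2.616 / 0.0842 = 41.45 W

41.45 W


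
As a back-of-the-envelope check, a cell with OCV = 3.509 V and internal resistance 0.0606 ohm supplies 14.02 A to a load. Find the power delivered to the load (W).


Step 1: V_terminal = OCV - I*R = 3.509 - 14.02 * 0.0606 = 2.6594 V
Step 2: P_out = V_terminal * I = 2.6594 * 14.02 = 37.28 W

37.28 W


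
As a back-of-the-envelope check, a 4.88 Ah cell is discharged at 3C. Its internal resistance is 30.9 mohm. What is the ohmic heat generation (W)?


Convert: R = 30.9 mohm = 0.0309 ohm
Step 1: I = C_rate * capacity = 3 * 4.88 = 14.64 A
Step 2: Q = I^2 * R = 14.64^2 * 0.0309 = 214.33 * 0.0309 = 6.623 W

6.623 W


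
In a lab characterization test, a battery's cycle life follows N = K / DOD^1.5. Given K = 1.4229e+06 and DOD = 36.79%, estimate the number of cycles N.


Step 1: DOD^1.5 = 36.79^1.5 = 223.15
Step 2: N = 1.4229e+06 / 223.15 = 6376 cycles

6376 cycles


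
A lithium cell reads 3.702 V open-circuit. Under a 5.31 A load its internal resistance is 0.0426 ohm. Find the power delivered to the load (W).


Step 1: V_terminal = OCV - I*R = 3.702 - 5.31 * 0.0426 = 3.4758 V
Step 2: P_out = V_terminal * I = 3.4758 * 5.31 = 18.46 W

18.46 W


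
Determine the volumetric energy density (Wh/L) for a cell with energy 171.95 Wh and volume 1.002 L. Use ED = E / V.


Volumetric ED = 171.95 Wh / 1.002 L = 171.6 Wh/L

171.6 Wh/L


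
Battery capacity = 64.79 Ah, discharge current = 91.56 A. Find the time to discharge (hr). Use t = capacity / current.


t = capacity / current = 64.79 / 91.56 = 0.7076 hr

0.7076 hr


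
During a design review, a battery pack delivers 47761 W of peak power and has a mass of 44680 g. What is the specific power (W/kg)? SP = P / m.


Convert: m = 44680 g = 44.68 kg
SP = P / m = 47761 / 44.68 = 1069 W/kg

1069 W/kg


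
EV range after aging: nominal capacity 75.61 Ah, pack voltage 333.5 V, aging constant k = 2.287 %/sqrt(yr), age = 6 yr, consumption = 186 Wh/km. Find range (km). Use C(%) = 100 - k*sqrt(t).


Step 1: capacity retention = 100 - 2.287 * sqrt(6) = 100 - 2.287 * 2.4495 = 94.398%
Step 2: C_now = 75.61 * 94.398/100 = 71.374 Ah
Step 3: E_pack = V * C_now = 333.5 * 71.374 = 23803 Wh
Step 4: range = E_pack / consumption = 23803 / 186 = 128.0 km

128.0 km


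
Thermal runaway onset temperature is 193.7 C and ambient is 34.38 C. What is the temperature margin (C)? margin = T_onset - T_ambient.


margin = T_onset - T_ambient = 193.7 - 34.38 = 159.32 C

159.32 C


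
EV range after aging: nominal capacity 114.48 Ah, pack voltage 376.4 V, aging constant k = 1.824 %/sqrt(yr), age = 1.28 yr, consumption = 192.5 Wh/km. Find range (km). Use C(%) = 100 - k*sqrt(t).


Step 1: capacity retention = 100 - 1.824 * sqrt(1.28) = 100 - 1.824 * 1.1314 = 97.936%
Step 2: C_now = 114.48 * 97.936/100 = 112.12 Ah
Step 3: E_pack = V * C_now = 376.4 * 112.12 = 42202 Wh
Step 4: range = E_pack / consumption = 42202 / 192.5 = 219.2 km

219.2 km


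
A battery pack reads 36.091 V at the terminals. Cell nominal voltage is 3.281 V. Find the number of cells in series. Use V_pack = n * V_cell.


n = V_pack / V_cell = 36.091 / 3.281 = 11

11


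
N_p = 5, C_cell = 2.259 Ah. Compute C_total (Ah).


Parallel capacities add: 5 * 2.259 Ah = 11.295 Ah

11.295 Ah


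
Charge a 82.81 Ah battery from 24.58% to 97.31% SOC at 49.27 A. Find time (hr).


Step 1: dSOC = 97.31% - 24.58% = 72.73%
Step 2: delta_Ah = 82.81 * 72.73 / 100 = 60.228 Ah
Step 3: t = 60.228 / 49.27 = 1.222 hr

1.222 hr


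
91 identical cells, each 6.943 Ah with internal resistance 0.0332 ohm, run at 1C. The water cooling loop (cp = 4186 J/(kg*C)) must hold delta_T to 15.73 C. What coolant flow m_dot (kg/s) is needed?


Step 1: I = 1 * 6.943 = 6.943 A
Step 2: Q_cell = I^2 * R = 6.943^2 * 0.0332 = 1.6004 W
Step 3: Q_total = 91 * 1.6004 = 145.64 W
Step 4: m_dot = Q_total / (cp * dT) = 145.64 / (4186 * 15.73) = 0.002212 kg/s

0.002212 kg/s


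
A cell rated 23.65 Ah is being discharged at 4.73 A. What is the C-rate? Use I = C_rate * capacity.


Rearranging: C_rate = 4.73 / 23.65 = 0.2C

0.2C


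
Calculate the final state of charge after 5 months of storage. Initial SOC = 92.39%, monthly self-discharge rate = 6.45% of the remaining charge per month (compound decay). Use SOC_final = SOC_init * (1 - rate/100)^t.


decay = (1 - 6.45/100)^5 = 0.7165
SOC_final = 92.39 * 0.7165 = 66.20%

66.20%


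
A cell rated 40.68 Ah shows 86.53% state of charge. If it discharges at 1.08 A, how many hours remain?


Step 1: remaining = SOC/100 * C_total = 86.53/100 * 40.68 = 35.2 Ah
Step 2: t = remaining / I = 35.2 / 1.08 = 32.59 hr

32.59 hr


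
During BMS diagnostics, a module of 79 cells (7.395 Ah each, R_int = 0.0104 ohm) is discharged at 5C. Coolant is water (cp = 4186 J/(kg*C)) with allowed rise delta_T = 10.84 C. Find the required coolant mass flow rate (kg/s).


Step 1: I = 5 * 7.395 = 36.975 A
Step 2: Q_cell = I^2 * R = 36.975^2 * 0.0104 = 14.218 W
Step 3: Q_total = 79 * 14.218 = 1123.2 W
Step 4: m_dot = Q_total / (cp * dT) = 1123.2 / (4186 * 10.84) = 0.02475 kg/s

0.02475 kg/s


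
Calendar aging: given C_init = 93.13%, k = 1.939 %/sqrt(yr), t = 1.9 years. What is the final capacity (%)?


Step 1: sqrt(1.9 yr) = 1.3784
Step 2: drop = 1.939 * 1.3784 = 2.6727
Step 3: C_final = 93.13 - 2.6727 = 90.46%

90.46%


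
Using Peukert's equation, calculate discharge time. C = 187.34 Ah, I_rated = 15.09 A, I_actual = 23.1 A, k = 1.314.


t_rated = C / I_rated = 187.34 / 15.09 = 12.415 hr
(I_rated/I)^k = (0.65325)^1.314 = 0.5715
t = t_rated * (I_rated/I)^k = 12.415 * 0.5715 = 7.095 hr

7.095 hr


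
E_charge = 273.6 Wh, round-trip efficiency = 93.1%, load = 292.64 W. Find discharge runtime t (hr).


Step 1: E_discharge = eta/100 * E_charge = 93.1/100 * 273.6 = 254.72 Wh
Step 2: t = E_discharge / P = 254.72 / 292.64 = 0.8704 hr

0.8704 hr


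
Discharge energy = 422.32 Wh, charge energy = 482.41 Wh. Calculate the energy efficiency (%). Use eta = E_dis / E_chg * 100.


eta_e = E_dis / E_chg * 100 = 422.32 / 482.41 * 100 = 87.54%

87.54%


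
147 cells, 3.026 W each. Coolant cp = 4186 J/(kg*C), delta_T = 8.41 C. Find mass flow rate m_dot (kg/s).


Q_total = 147 * 3.026 = 444.82 W
m_dot = Q_total / (cp * dT) = 444.82 / (4186 * 8.41) = 0.01264 kg/s

0.01264 kg/s


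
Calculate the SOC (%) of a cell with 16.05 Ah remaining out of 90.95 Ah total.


SOC = (remaining / total) * 100 = (16.05 / 90.95) * 100 = 17.65%

17.65%


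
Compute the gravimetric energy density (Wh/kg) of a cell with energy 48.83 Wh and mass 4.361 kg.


ED = E / m = 48.83 / 4.361 = 11.20 Wh/kg

11.20 Wh/kg


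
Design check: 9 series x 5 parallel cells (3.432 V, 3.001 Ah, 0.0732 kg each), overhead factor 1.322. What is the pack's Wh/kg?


Step 1: V_pack = 9 * 3.432 = 30.888 V
Step 2: C_pack = 5 * 3.001 = 15.005 Ah
Step 3: E_pack = V_pack * C_pack = 30.888 * 15.005 = 463.47 Wh
Step 4: m_pack = 9 * 5 * 0.0732 * 1.322 = 4.3547 kg
Step 5: ED = E_pack / m_pack = 463.47 / 4.3547 = 106.4 Wh/kg

106.4 Wh/kg


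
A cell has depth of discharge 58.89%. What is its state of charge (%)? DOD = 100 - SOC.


SOC = 100 - DOD = 100 - 58.89 = 41.11%

41.11%


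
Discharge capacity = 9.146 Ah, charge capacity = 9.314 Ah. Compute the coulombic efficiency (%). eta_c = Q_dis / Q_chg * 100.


Coulombic efficiency = 9.146/9.314 * 100% = 98.20%

98.20%


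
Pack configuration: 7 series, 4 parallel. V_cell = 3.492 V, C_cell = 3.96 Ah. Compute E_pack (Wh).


V_pack = 7 * 3.492 = 24.444 V
C_pack = 4 * 3.96 = 15.84 Ah
E = V_pack * C_pack = 24.444 * 15.84 = 387.2 Wh

387.2 Wh


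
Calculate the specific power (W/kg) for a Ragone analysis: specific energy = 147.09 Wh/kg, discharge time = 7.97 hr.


P_specific = E / t = 147.09 / 7.97 = 18.46 W/kg

18.46 W/kg


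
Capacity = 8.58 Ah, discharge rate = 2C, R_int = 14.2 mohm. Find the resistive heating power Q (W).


Convert: R = 14.2 mohm = 0.0142 ohm
Step 1: I = C_rate * capacity = 2 * 8.58 = 17.16 A
Step 2: Q = I^2 * R = 17.16^2 * 0.0142 = 294.47 * 0.0142 = 4.181 W

4.181 W


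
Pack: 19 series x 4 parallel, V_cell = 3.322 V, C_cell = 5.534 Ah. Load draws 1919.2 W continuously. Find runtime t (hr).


Step 1: E_pack = Ns * V_cell * Np * C_cell = 19 * 3.322 * 4 * 5.534 = 1397.2 Wh
Step 2: t = E_pack / P = 1397.2 / 1919.2 = 0.7280 hr

0.7280 hr


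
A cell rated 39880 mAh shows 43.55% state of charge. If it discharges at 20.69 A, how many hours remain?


Convert: C_total = 39880 mAh = 39.88 Ah
Step 1: remaining = SOC/100 * C_total = 43.55/100 * 39.88 = 17.368 Ah
Step 2: t = remaining / I = 17.368 / 20.69 = 0.8394 hr

0.8394 hr


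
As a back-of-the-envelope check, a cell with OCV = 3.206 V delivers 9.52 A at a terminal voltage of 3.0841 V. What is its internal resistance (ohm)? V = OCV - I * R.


R = (OCV - V) / I = (3.206 - 3.0841) / 9.52 = 0.01280 ohm

0.01280 ohm


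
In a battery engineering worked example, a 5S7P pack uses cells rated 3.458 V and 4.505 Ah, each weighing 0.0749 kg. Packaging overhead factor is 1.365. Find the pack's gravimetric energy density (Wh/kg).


Step 1: V_pack = 5 * 3.458 = 17.29 V
Step 2: C_pack = 7 * 4.505 = 31.535 Ah
Step 3: E_pack = V_pack * C_pack = 17.29 * 31.535 = 545.24 Wh
Step 4: m_pack = 5 * 7 * 0.0749 * 1.365 = 3.5783 kg
Step 5: ED = E_pack / m_pack = 545.24 / 3.5783 = 152.4 Wh/kg

152.4 Wh/kg


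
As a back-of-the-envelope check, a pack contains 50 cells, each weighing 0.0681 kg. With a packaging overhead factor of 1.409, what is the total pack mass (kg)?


Cell mass sum = 50 * 0.0681 = 3.405 kg
With overhead 1.409: m_pack = 3.405 * 1.409 = 4.798 kg

4.798 kg


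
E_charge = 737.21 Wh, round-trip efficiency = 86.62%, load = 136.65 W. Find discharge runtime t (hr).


Step 1: E_discharge = eta/100 * E_charge = 86.62/100 * 737.21 = 638.57 Wh
Step 2: t = E_discharge / P = 638.57 / 136.65 = 4.673 hr

4.673 hr


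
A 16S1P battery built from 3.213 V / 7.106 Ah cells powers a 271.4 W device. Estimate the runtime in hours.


Step 1: E_pack = Ns * V_cell * Np * C_cell = 16 * 3.213 * 1 * 7.106 = 365.31 Wh
Step 2: t = E_pack / P = 365.31 / 271.4 = 1.346 hr

1.346 hr


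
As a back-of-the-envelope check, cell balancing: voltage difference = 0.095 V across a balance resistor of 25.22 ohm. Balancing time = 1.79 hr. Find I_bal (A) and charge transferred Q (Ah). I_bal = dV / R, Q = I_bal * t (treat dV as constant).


I_bal = dV / R = 0.095 / 25.22 = 0.0037669 A
Q = I_bal * t = 0.0037669 * 1.79 = 0.006743 Ah

I=0.0037669 A, Q=0.006743 Ah
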